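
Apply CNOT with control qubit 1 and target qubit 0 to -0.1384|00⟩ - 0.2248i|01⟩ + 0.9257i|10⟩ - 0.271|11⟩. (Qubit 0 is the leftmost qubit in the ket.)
-0.1384|00⟩ - 0.271|01⟩ + 0.9257i|10⟩ - 0.2248i|11⟩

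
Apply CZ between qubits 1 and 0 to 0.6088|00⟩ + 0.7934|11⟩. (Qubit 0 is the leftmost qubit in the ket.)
0.6088|00⟩ - 0.7934|11⟩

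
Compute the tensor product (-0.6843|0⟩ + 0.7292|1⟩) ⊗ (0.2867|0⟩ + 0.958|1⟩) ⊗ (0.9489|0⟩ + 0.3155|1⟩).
-0.1862|000⟩ - 0.0619|001⟩ - 0.6221|010⟩ - 0.2068|011⟩ + 0.1984|100⟩ + 0.06596|101⟩ + 0.6629|110⟩ + 0.2204|111⟩

amp(|b₁b₂…⟩) = product of the factor amplitudes for bits b₁, b₂, …; only kets whose every factor amplitude is nonzero survive.
|000⟩: (-0.6843)(0.2867)(0.9489) = -0.1862
|001⟩: (-0.6843)(0.2867)(0.3155) = -0.0619
|010⟩: (-0.6843)(0.958)(0.9489) = -0.6221
|011⟩: (-0.6843)(0.958)(0.3155) = -0.2068
|100⟩: (0.7292)(0.2867)(0.9489) = 0.1984
|101⟩: (0.7292)(0.2867)(0.3155) = 0.06596
|110⟩: (0.7292)(0.958)(0.9489) = 0.6629
|111⟩: (0.7292)(0.958)(0.3155) = 0.2204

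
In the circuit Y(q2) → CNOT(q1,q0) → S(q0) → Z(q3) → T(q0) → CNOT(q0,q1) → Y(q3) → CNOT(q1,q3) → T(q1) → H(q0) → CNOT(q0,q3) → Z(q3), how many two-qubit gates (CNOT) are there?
4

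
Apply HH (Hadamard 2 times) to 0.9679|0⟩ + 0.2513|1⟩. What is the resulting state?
0.9679|0⟩ + 0.2513|1⟩

H² = I, so an even number of Hadamards cancels: H^2 = I and the state is unchanged.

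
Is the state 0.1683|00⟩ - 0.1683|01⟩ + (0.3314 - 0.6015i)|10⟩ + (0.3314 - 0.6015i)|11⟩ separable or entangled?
Entangled

Writing the state as a|00⟩ + b|01⟩ + c|10⟩ + d|11⟩, it is a product state iff ad − bc = 0.
Here (a, b, c, d) = (0.1683, -0.1683, (0.3314 - 0.6015i), (0.3314 - 0.6015i)): ad − bc = (0.1683)(0.3314 - 0.6015i) − (-0.1683)(0.3314 - 0.6015i) = (0.1115 - 0.2025i) ≠ 0, so the state is entangled.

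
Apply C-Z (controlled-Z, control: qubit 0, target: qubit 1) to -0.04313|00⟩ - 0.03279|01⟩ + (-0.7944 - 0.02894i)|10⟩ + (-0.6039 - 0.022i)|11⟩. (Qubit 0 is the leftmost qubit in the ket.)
-0.04313|00⟩ - 0.03279|01⟩ + (-0.7944 - 0.02894i)|10⟩ + (0.6039 + 0.022i)|11⟩

C-Z leaves the control-|0⟩ kets |00⟩, |01⟩ unchanged and applies Z to qubit 1 on the control-|1⟩ pair (|10⟩, |11⟩).
Z = [[1, 0], [0, -1]].
With a = amp(|10⟩) = (-0.7944 - 0.02894i) and b = amp(|11⟩) = (-0.6039 - 0.022i):
new amp(|10⟩) = (1)·a = (-0.7944 - 0.02894i)
new amp(|11⟩) = (-1)·b = (0.6039 + 0.022i)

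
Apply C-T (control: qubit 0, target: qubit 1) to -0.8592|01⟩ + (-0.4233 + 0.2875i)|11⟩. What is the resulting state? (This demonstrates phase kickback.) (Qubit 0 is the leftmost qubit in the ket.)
-0.8592|01⟩ + (-0.5026 - 0.09603i)|11⟩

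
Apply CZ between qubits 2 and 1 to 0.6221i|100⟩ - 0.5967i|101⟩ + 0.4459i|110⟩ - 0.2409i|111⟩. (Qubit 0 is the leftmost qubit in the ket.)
0.6221i|100⟩ - 0.5967i|101⟩ + 0.4459i|110⟩ + 0.2409i|111⟩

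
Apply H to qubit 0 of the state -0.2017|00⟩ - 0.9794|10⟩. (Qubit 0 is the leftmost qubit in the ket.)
-0.8352|00⟩ + 0.5499|10⟩

H on qubit 0 mixes each pair of kets that differ only in qubit 0: amplitudes (a, b) of (|…0…⟩, |…1…⟩) become ((a + b)/√2, (a − b)/√2). Kets absent from the input have amplitude 0.
(|00⟩, |10⟩): (a, b) = (-0.2017, -0.9794) → (-0.8352, 0.5499)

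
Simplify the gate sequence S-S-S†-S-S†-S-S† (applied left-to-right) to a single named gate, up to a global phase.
S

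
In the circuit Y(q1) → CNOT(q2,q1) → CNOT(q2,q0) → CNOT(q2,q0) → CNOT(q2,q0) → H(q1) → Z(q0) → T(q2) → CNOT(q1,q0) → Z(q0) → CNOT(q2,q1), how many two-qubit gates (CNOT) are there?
6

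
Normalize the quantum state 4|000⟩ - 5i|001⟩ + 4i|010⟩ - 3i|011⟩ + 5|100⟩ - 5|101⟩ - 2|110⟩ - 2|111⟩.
0.3592|000⟩ - 0.449i|001⟩ + 0.3592i|010⟩ - 0.2694i|011⟩ + 0.449|100⟩ - 0.449|101⟩ - 0.1796|110⟩ - 0.1796|111⟩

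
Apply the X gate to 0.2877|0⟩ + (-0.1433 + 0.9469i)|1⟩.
(-0.1433 + 0.9469i)|0⟩ + 0.2877|1⟩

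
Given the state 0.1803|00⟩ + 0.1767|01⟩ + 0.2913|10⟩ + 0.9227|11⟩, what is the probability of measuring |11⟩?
0.8514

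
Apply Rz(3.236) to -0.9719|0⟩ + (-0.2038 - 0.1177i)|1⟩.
(0.04586 + 0.9708i)|0⟩ + (0.1272 - 0.198i)|1⟩

Rz(3.236) = [[e^(−iθ/2), 0], [0, e^(iθ/2)]] with e^(±iθ/2) = cos(θ/2) ± i·sin(θ/2); θ = 3.236, cos(θ/2) ≈ -0.0471861, sin(θ/2) ≈ 0.998886.
With a = amp(|0⟩) = -0.9719 and b = amp(|1⟩) = (-0.2038 - 0.1177i):
new amp(|0⟩) = (-0.0471861 - 0.998886i)·a = (0.04586 + 0.9708i)
new amp(|1⟩) = (-0.0471861 + 0.998886i)·b = (0.1272 - 0.198i)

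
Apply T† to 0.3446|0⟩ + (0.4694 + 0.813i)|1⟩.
0.3446|0⟩ + (0.9068 + 0.243i)|1⟩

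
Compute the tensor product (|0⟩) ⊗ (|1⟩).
|01⟩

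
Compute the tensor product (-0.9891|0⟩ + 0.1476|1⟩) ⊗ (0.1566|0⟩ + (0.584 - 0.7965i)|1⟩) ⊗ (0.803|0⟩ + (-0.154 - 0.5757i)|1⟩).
-0.1244|000⟩ + (0.02385 + 0.08917i)|001⟩ + (-0.4638 + 0.6326i)|010⟩ + (0.5425 + 0.2112i)|011⟩ + 0.01856|100⟩ + (-0.00356 - 0.01331i)|101⟩ + (0.06922 - 0.0944i)|110⟩ + (-0.08096 - 0.03152i)|111⟩

amp(|b₁b₂…⟩) = product of the factor amplitudes for bits b₁, b₂, …; only kets whose every factor amplitude is nonzero survive.
|000⟩: (-0.9891)(0.1566)(0.803) = -0.1244
|001⟩: (-0.9891)(0.1566)(-0.154 - 0.5757i) = (0.02385 + 0.08917i)
|010⟩: (-0.9891)(0.584 - 0.7965i)(0.803) = (-0.4638 + 0.6326i)
|011⟩: (-0.9891)(0.584 - 0.7965i)(-0.154 - 0.5757i) = (0.5425 + 0.2112i)
|100⟩: (0.1476)(0.1566)(0.803) = 0.01856
|101⟩: (0.1476)(0.1566)(-0.154 - 0.5757i) = (-0.00356 - 0.01331i)
|110⟩: (0.1476)(0.584 - 0.7965i)(0.803) = (0.06922 - 0.0944i)
|111⟩: (0.1476)(0.584 - 0.7965i)(-0.154 - 0.5757i) = (-0.08096 - 0.03152i)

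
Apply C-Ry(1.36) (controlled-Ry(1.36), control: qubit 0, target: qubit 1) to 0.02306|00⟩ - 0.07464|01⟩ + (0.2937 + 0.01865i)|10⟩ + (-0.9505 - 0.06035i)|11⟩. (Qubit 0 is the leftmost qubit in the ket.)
0.02306|00⟩ - 0.07464|01⟩ + (0.826 + 0.05245i)|10⟩ + (-0.5544 - 0.0352i)|11⟩

C-Ry(1.36) leaves the control-|0⟩ kets |00⟩, |01⟩ unchanged and applies Ry(1.36) to qubit 1 on the control-|1⟩ pair (|10⟩, |11⟩).
Ry(1.36) = [[cos(θ/2), −sin(θ/2)], [sin(θ/2), cos(θ/2)]]; θ = 1.36, cos(θ/2) ≈ 0.777573, sin(θ/2) ≈ 0.628793.
With a = amp(|10⟩) = (0.2937 + 0.01865i) and b = amp(|11⟩) = (-0.9505 - 0.06035i):
new amp(|10⟩) = (0.777573)·a + (-0.628793)·b = (0.826 + 0.05245i)
new amp(|11⟩) = (0.628793)·a + (0.777573)·b = (-0.5544 - 0.0352i)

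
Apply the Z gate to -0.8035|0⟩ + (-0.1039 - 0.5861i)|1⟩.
-0.8035|0⟩ + (0.1039 + 0.5861i)|1⟩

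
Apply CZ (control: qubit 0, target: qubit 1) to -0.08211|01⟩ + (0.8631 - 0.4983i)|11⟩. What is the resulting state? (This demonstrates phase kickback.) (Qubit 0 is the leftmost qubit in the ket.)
-0.08211|01⟩ + (-0.8631 + 0.4983i)|11⟩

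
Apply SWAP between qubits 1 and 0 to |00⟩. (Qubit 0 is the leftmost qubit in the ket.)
|00⟩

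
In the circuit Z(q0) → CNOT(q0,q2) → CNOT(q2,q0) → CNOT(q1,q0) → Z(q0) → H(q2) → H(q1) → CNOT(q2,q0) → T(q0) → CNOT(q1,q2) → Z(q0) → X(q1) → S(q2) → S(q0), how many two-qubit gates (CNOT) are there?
5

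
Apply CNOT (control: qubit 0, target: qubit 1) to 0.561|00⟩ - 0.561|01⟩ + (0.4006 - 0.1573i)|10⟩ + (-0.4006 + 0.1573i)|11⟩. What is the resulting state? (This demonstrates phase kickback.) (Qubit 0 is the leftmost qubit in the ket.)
0.561|00⟩ - 0.561|01⟩ + (-0.4006 + 0.1573i)|10⟩ + (0.4006 - 0.1573i)|11⟩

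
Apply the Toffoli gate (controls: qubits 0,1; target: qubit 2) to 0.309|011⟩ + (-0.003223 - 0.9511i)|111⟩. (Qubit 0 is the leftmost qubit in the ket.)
0.309|011⟩ + (-0.003223 - 0.9511i)|110⟩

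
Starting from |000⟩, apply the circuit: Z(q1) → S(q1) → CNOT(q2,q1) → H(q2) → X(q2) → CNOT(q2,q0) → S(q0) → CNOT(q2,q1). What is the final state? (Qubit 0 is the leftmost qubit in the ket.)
1/√2|000⟩ + (1/√2)i|111⟩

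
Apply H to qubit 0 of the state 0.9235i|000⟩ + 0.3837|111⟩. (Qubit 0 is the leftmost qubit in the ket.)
0.653i|000⟩ + 0.2713|011⟩ + 0.653i|100⟩ - 0.2713|111⟩

H on qubit 0 mixes each pair of kets that differ only in qubit 0: amplitudes (a, b) of (|…0…⟩, |…1…⟩) become ((a + b)/√2, (a − b)/√2). Kets absent from the input have amplitude 0.
(|000⟩, |100⟩): (a, b) = (0.9235i, 0) → (0.653i, 0.653i)
(|011⟩, |111⟩): (a, b) = (0, 0.3837) → (0.2713, -0.2713)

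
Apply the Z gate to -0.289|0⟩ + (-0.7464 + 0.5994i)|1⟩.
-0.289|0⟩ + (0.7464 - 0.5994i)|1⟩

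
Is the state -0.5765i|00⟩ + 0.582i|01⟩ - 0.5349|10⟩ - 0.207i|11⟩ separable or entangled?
Entangled

Writing the state as a|00⟩ + b|01⟩ + c|10⟩ + d|11⟩, it is a product state iff ad − bc = 0.
Here (a, b, c, d) = (-0.5765i, 0.582i, -0.5349, -0.207i): ad − bc = (-0.5765i)(-0.207i) − (0.582i)(-0.5349) = (-0.1193 + 0.3113i) ≠ 0, so the state is entangled.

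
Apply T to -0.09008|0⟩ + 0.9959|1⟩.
-0.09008|0⟩ + (0.7042 + 0.7042i)|1⟩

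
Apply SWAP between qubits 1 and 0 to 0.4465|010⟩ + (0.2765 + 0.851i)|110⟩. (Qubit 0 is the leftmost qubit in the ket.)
0.4465|100⟩ + (0.2765 + 0.851i)|110⟩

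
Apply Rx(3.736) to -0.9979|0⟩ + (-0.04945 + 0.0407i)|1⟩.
(0.3311 + 0.04728i)|0⟩ + (0.01448 + 0.9422i)|1⟩

Rx(3.736) = [[cos(θ/2), −i·sin(θ/2)], [−i·sin(θ/2), cos(θ/2)]]; θ = 3.736, cos(θ/2) ≈ -0.292848, sin(θ/2) ≈ 0.956159.
With a = amp(|0⟩) = -0.9979 and b = amp(|1⟩) = (-0.04945 + 0.0407i):
new amp(|0⟩) = (-0.292848)·a + (-0.956159i)·b = (0.3311 + 0.04728i)
new amp(|1⟩) = (-0.956159i)·a + (-0.292848)·b = (0.01448 + 0.9422i)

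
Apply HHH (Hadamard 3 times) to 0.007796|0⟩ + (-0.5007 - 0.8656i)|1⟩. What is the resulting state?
(-0.3485 - 0.6121i)|0⟩ + (0.3596 + 0.6121i)|1⟩

H² = I, so H^3 = H: a single Hadamard. With (a, b) = (0.007796, (-0.5007 - 0.8656i)), H gives ((a + b)/√2, (a − b)/√2) = ((-0.3485 - 0.6121i), (0.3596 + 0.6121i)).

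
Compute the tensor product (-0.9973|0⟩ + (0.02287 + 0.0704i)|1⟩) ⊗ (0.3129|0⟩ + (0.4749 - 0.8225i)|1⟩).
-0.3121|00⟩ + (-0.4736 + 0.8203i)|01⟩ + (0.007156 + 0.02203i)|10⟩ + (0.06876 + 0.01462i)|11⟩

amp(|b₁b₂…⟩) = product of the factor amplitudes for bits b₁, b₂, …; only kets whose every factor amplitude is nonzero survive.
|00⟩: (-0.9973)(0.3129) = -0.3121
|01⟩: (-0.9973)(0.4749 - 0.8225i) = (-0.4736 + 0.8203i)
|10⟩: (0.02287 + 0.0704i)(0.3129) = (0.007156 + 0.02203i)
|11⟩: (0.02287 + 0.0704i)(0.4749 - 0.8225i) = (0.06876 + 0.01462i)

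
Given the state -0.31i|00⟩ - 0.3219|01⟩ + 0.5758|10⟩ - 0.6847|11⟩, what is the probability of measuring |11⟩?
0.4688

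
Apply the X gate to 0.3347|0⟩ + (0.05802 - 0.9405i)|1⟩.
(0.05802 - 0.9405i)|0⟩ + 0.3347|1⟩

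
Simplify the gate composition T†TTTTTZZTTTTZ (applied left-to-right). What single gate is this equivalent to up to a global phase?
Z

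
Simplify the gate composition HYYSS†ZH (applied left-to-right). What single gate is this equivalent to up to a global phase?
X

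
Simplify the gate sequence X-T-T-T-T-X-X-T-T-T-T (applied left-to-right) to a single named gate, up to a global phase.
X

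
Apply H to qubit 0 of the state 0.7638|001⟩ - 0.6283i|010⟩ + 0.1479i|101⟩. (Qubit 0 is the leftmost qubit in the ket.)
(0.5401 + 0.1046i)|001⟩ - 0.4443i|010⟩ + (0.5401 - 0.1046i)|101⟩ - 0.4443i|110⟩

H on qubit 0 mixes each pair of kets that differ only in qubit 0: amplitudes (a, b) of (|…0…⟩, |…1…⟩) become ((a + b)/√2, (a − b)/√2). Kets absent from the input have amplitude 0.
(|001⟩, |101⟩): (a, b) = (0.7638, 0.1479i) → ((0.5401 + 0.1046i), (0.5401 - 0.1046i))
(|010⟩, |110⟩): (a, b) = (-0.6283i, 0) → (-0.4443i, -0.4443i)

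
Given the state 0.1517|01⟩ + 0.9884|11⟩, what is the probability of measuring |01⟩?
0.02301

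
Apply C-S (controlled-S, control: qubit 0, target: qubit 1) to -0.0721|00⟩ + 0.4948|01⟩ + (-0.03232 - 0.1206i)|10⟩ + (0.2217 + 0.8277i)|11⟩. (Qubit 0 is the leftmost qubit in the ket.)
-0.0721|00⟩ + 0.4948|01⟩ + (-0.03232 - 0.1206i)|10⟩ + (-0.8277 + 0.2217i)|11⟩

C-S leaves the control-|0⟩ kets |00⟩, |01⟩ unchanged and applies S to qubit 1 on the control-|1⟩ pair (|10⟩, |11⟩).
S = [[1, 0], [0, i]].
With a = amp(|10⟩) = (-0.03232 - 0.1206i) and b = amp(|11⟩) = (0.2217 + 0.8277i):
new amp(|10⟩) = (1)·a = (-0.03232 - 0.1206i)
new amp(|11⟩) = (i)·b = (-0.8277 + 0.2217i)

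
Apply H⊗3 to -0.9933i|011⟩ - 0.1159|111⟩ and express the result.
(-0.04098 - 0.3512i)|000⟩ + (0.04098 + 0.3512i)|001⟩ + (0.04098 + 0.3512i)|010⟩ + (-0.04098 - 0.3512i)|011⟩ + (0.04098 - 0.3512i)|100⟩ + (-0.04098 + 0.3512i)|101⟩ + (-0.04098 + 0.3512i)|110⟩ + (0.04098 - 0.3512i)|111⟩

H⊗3 gives amp(|y⟩) = (1/2√2) Σ_x (−1)^(x·y) amp(|x⟩), where x·y is the number of positions in which both x and y have a 1.
|000⟩: (-0.9933i - 0.1159)/(2√2) = (-0.04098 - 0.3512i)
|001⟩: (0.9933i + 0.1159)/(2√2) = (0.04098 + 0.3512i)
|010⟩: (0.9933i + 0.1159)/(2√2) = (0.04098 + 0.3512i)
|011⟩: (-0.9933i - 0.1159)/(2√2) = (-0.04098 - 0.3512i)
|100⟩: (-0.9933i + 0.1159)/(2√2) = (0.04098 - 0.3512i)
|101⟩: (0.9933i - 0.1159)/(2√2) = (-0.04098 + 0.3512i)
|110⟩: (0.9933i - 0.1159)/(2√2) = (-0.04098 + 0.3512i)
|111⟩: (-0.9933i + 0.1159)/(2√2) = (0.04098 - 0.3512i)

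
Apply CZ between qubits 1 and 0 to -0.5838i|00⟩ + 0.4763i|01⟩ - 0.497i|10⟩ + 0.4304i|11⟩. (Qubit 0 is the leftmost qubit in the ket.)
-0.5838i|00⟩ + 0.4763i|01⟩ - 0.497i|10⟩ - 0.4304i|11⟩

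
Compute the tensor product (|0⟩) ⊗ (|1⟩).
|01⟩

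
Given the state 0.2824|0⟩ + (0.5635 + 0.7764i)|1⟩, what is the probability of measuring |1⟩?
0.9203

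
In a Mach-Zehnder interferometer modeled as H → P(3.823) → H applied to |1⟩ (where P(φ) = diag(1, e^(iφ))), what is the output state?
(0.8883 + 0.3149i)|0⟩ + (0.1117 - 0.3149i)|1⟩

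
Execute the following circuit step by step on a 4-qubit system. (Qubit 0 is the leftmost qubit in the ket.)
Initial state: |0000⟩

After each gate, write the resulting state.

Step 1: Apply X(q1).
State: |0100⟩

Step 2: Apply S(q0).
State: |0100⟩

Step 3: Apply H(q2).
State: 1/√2|0100⟩ + 1/√2|0110⟩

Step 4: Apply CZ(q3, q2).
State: 1/√2|0100⟩ + 1/√2|0110⟩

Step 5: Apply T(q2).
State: 1/√2|0100⟩ + (1/2 + (1/2)i)|0110⟩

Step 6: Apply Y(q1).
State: -(1/√2)i|0000⟩ + (1/2 - (1/2)i)|0010⟩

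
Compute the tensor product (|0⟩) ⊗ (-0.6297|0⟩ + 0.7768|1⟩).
-0.6297|00⟩ + 0.7768|01⟩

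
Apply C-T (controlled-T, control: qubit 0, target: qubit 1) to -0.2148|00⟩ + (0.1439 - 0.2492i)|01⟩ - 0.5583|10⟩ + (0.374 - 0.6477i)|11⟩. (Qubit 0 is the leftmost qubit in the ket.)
-0.2148|00⟩ + (0.1439 - 0.2492i)|01⟩ - 0.5583|10⟩ + (0.7225 - 0.1935i)|11⟩

C-T leaves the control-|0⟩ kets |00⟩, |01⟩ unchanged and applies T to qubit 1 on the control-|1⟩ pair (|10⟩, |11⟩).
T = [[1, 0], [0, (1/√2 + (1/√2)i)]].
With a = amp(|10⟩) = -0.5583 and b = amp(|11⟩) = (0.374 - 0.6477i):
new amp(|10⟩) = (1)·a = -0.5583
new amp(|11⟩) = (1/√2 + (1/√2)i)·b = (0.7225 - 0.1935i)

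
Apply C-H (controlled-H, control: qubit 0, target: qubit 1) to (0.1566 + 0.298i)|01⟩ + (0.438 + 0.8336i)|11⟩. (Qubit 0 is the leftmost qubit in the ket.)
(0.1566 + 0.298i)|01⟩ + (0.3097 + 0.5894i)|10⟩ + (-0.3097 - 0.5894i)|11⟩

C-H leaves the control-|0⟩ kets |00⟩, |01⟩ unchanged and applies H to qubit 1 on the control-|1⟩ pair (|10⟩, |11⟩).
H = [[1/√2, 1/√2], [1/√2, -1/√2]].
With a = amp(|10⟩) = 0 and b = amp(|11⟩) = (0.438 + 0.8336i):
new amp(|10⟩) = (1/√2)·a + (1/√2)·b = (0.3097 + 0.5894i)
new amp(|11⟩) = (1/√2)·a + (-1/√2)·b = (-0.3097 - 0.5894i)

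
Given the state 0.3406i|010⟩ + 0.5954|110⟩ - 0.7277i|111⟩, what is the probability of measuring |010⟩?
0.116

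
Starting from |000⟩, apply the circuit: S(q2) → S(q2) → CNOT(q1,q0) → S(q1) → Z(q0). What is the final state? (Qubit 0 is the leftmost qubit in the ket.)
|000⟩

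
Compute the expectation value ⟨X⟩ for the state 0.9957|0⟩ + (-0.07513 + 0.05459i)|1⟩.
-0.1496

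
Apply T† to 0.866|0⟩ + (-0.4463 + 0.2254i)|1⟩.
0.866|0⟩ + (-0.1562 + 0.475i)|1⟩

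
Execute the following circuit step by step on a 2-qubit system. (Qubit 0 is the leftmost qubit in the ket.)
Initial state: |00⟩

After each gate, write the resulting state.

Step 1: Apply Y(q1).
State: i|01⟩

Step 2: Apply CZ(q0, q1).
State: i|01⟩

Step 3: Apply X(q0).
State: i|11⟩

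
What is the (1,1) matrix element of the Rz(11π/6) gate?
(-0.9659 + 0.2588i)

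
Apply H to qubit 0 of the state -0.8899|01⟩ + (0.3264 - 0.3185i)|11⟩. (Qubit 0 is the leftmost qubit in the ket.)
(-0.3985 - 0.2252i)|01⟩ + (-0.8601 + 0.2252i)|11⟩

H on qubit 0 mixes each pair of kets that differ only in qubit 0: amplitudes (a, b) of (|…0…⟩, |…1…⟩) become ((a + b)/√2, (a − b)/√2). Kets absent from the input have amplitude 0.
(|01⟩, |11⟩): (a, b) = (-0.8899, (0.3264 - 0.3185i)) → ((-0.3985 - 0.2252i), (-0.8601 + 0.2252i))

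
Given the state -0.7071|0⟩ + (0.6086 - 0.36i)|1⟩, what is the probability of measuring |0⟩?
0.5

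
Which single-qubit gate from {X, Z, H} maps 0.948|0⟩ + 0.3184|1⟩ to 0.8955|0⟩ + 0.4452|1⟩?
H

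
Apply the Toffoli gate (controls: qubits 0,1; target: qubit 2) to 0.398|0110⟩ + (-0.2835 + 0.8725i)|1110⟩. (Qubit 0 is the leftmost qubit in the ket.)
0.398|0110⟩ + (-0.2835 + 0.8725i)|1100⟩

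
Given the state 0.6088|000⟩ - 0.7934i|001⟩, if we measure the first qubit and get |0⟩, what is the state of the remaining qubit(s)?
0.6088|00⟩ - 0.7934i|01⟩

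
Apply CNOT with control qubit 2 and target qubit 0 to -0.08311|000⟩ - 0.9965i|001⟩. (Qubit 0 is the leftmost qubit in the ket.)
-0.08311|000⟩ - 0.9965i|101⟩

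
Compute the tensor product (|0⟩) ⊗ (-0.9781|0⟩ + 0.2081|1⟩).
-0.9781|00⟩ + 0.2081|01⟩

amp(|b₁b₂…⟩) = product of the factor amplitudes for bits b₁, b₂, …; only kets whose every factor amplitude is nonzero survive.
|00⟩: (1)(-0.9781) = -0.9781
|01⟩: (1)(0.2081) = 0.2081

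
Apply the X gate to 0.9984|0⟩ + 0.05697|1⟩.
0.05697|0⟩ + 0.9984|1⟩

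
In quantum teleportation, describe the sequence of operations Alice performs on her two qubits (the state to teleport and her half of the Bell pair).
CNOT (state → Bell), then H on state qubit, then measure both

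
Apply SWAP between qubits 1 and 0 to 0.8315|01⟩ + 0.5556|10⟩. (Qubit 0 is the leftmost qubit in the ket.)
0.5556|01⟩ + 0.8315|10⟩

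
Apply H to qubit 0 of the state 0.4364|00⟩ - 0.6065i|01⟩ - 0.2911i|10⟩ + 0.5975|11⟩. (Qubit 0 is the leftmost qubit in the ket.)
(0.3086 - 0.2058i)|00⟩ + (0.4225 - 0.4289i)|01⟩ + (0.3086 + 0.2058i)|10⟩ + (-0.4225 - 0.4289i)|11⟩

H on qubit 0 mixes each pair of kets that differ only in qubit 0: amplitudes (a, b) of (|…0…⟩, |…1…⟩) become ((a + b)/√2, (a − b)/√2). Kets absent from the input have amplitude 0.
(|00⟩, |10⟩): (a, b) = (0.4364, -0.2911i) → ((0.3086 - 0.2058i), (0.3086 + 0.2058i))
(|01⟩, |11⟩): (a, b) = (-0.6065i, 0.5975) → ((0.4225 - 0.4289i), (-0.4225 - 0.4289i))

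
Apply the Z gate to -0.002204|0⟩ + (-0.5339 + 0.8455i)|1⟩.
-0.002204|0⟩ + (0.5339 - 0.8455i)|1⟩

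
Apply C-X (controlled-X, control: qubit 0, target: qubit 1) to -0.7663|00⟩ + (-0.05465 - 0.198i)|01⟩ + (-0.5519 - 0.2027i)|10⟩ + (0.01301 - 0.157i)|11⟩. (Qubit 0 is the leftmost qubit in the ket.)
-0.7663|00⟩ + (-0.05465 - 0.198i)|01⟩ + (0.01301 - 0.157i)|10⟩ + (-0.5519 - 0.2027i)|11⟩

C-X leaves the control-|0⟩ kets |00⟩, |01⟩ unchanged and applies X to qubit 1 on the control-|1⟩ pair (|10⟩, |11⟩).
X = [[0, 1], [1, 0]].
With a = amp(|10⟩) = (-0.5519 - 0.2027i) and b = amp(|11⟩) = (0.01301 - 0.157i):
new amp(|10⟩) = (1)·b = (0.01301 - 0.157i)
new amp(|11⟩) = (1)·a = (-0.5519 - 0.2027i)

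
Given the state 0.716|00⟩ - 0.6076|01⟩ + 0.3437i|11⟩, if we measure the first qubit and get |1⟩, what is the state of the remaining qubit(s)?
i|1⟩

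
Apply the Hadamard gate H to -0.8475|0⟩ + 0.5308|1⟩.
-0.2239|0⟩ - 0.9746|1⟩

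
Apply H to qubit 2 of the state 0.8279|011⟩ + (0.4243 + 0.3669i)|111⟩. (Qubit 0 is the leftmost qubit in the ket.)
0.5854|010⟩ - 0.5854|011⟩ + (0.3 + 0.2594i)|110⟩ + (-0.3 - 0.2594i)|111⟩

H on qubit 2 mixes each pair of kets that differ only in qubit 2: amplitudes (a, b) of (|…0…⟩, |…1…⟩) become ((a + b)/√2, (a − b)/√2). Kets absent from the input have amplitude 0.
(|010⟩, |011⟩): (a, b) = (0, 0.8279) → (0.5854, -0.5854)
(|110⟩, |111⟩): (a, b) = (0, (0.4243 + 0.3669i)) → ((0.3 + 0.2594i), (-0.3 - 0.2594i))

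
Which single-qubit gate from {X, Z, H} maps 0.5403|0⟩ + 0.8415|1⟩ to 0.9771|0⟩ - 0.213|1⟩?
H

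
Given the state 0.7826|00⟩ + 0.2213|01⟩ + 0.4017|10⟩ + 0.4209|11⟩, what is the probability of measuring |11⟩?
0.1772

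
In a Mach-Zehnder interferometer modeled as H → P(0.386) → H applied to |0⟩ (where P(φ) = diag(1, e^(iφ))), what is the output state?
(0.9632 + 0.1882i)|0⟩ + (0.03679 - 0.1882i)|1⟩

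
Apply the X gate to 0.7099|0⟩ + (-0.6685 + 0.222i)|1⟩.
(-0.6685 + 0.222i)|0⟩ + 0.7099|1⟩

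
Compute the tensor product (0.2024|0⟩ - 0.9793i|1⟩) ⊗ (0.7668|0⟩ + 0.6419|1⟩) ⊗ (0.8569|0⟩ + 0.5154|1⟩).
0.133|000⟩ + 0.07999|001⟩ + 0.1113|010⟩ + 0.06696|011⟩ - 0.6435i|100⟩ - 0.387i|101⟩ - 0.5387i|110⟩ - 0.324i|111⟩

amp(|b₁b₂…⟩) = product of the factor amplitudes for bits b₁, b₂, …; only kets whose every factor amplitude is nonzero survive.
|000⟩: (0.2024)(0.7668)(0.8569) = 0.133
|001⟩: (0.2024)(0.7668)(0.5154) = 0.07999
|010⟩: (0.2024)(0.6419)(0.8569) = 0.1113
|011⟩: (0.2024)(0.6419)(0.5154) = 0.06696
|100⟩: (-0.9793i)(0.7668)(0.8569) = -0.6435i
|101⟩: (-0.9793i)(0.7668)(0.5154) = -0.387i
|110⟩: (-0.9793i)(0.6419)(0.8569) = -0.5387i
|111⟩: (-0.9793i)(0.6419)(0.5154) = -0.324i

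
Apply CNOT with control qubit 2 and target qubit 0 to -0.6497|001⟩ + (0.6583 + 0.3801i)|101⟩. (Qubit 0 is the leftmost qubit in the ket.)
(0.6583 + 0.3801i)|001⟩ - 0.6497|101⟩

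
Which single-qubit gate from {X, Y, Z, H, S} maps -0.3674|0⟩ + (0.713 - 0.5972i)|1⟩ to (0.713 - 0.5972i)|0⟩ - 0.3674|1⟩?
X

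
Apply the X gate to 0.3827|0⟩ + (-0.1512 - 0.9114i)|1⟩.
(-0.1512 - 0.9114i)|0⟩ + 0.3827|1⟩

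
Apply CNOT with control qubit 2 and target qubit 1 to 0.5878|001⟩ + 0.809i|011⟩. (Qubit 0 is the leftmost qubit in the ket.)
0.809i|001⟩ + 0.5878|011⟩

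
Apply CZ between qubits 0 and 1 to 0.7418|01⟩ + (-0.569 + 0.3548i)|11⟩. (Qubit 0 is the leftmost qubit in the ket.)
0.7418|01⟩ + (0.569 - 0.3548i)|11⟩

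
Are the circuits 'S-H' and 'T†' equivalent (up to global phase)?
No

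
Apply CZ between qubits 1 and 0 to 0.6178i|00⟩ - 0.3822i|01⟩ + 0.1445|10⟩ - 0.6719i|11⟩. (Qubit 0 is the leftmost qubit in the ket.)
0.6178i|00⟩ - 0.3822i|01⟩ + 0.1445|10⟩ + 0.6719i|11⟩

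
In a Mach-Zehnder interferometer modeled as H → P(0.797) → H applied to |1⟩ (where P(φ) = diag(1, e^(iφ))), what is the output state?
(0.1506 - 0.3576i)|0⟩ + (0.8494 + 0.3576i)|1⟩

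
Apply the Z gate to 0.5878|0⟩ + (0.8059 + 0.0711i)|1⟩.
0.5878|0⟩ + (-0.8059 - 0.0711i)|1⟩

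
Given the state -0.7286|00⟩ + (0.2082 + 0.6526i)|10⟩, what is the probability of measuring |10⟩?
0.4692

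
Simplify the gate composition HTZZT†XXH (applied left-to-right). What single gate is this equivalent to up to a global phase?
I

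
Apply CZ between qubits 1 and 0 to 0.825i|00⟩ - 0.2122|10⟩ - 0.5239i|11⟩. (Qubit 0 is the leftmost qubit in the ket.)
0.825i|00⟩ - 0.2122|10⟩ + 0.5239i|11⟩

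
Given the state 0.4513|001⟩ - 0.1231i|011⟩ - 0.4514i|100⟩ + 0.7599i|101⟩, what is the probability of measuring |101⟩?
0.5774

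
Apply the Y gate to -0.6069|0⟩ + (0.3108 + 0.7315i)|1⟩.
(0.7315 - 0.3108i)|0⟩ - 0.6069i|1⟩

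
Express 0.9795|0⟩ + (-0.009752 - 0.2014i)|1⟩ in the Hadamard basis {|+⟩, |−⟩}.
(0.6857 - 0.1424i)|+⟩ + (0.6995 + 0.1424i)|−⟩

With |ψ⟩ = α|0⟩ + β|1⟩, the Hadamard-basis coefficients are ⟨+|ψ⟩ = (α + β)/√2 and ⟨−|ψ⟩ = (α − β)/√2.
Here α = 0.9795, β = (-0.009752 - 0.2014i): (α + β)/√2 = (0.6857 - 0.1424i), (α − β)/√2 = (0.6995 + 0.1424i).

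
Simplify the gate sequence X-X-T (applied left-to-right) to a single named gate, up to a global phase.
T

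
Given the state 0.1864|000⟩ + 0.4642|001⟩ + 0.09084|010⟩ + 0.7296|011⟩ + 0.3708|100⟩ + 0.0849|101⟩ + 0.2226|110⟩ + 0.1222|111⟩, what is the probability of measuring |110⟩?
0.04955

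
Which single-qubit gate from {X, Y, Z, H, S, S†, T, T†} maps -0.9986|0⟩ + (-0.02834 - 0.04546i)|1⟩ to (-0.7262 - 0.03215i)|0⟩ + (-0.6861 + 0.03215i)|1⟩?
H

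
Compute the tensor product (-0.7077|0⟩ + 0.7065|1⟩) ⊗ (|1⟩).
-0.7077|01⟩ + 0.7065|11⟩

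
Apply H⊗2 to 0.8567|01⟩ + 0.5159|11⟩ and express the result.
0.6863|00⟩ - 0.6863|01⟩ + 0.1704|10⟩ - 0.1704|11⟩

H⊗2 gives amp(|y⟩) = (1/2) Σ_x (−1)^(x·y) amp(|x⟩), where x·y is the number of positions in which both x and y have a 1.
|00⟩: (0.8567 + 0.5159)/2 = 0.6863
|01⟩: (-0.8567 - 0.5159)/2 = -0.6863
|10⟩: (0.8567 - 0.5159)/2 = 0.1704
|11⟩: (-0.8567 + 0.5159)/2 = -0.1704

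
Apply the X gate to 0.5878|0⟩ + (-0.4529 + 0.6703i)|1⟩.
(-0.4529 + 0.6703i)|0⟩ + 0.5878|1⟩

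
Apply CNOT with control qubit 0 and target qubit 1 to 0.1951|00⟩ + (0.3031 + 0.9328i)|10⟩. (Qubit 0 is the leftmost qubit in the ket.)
0.1951|00⟩ + (0.3031 + 0.9328i)|11⟩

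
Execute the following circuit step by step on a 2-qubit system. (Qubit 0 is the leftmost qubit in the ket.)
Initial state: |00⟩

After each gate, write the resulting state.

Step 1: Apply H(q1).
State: 1/√2|00⟩ + 1/√2|01⟩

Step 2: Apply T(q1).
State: 1/√2|00⟩ + (1/2 + (1/2)i)|01⟩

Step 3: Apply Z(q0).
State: 1/√2|00⟩ + (1/2 + (1/2)i)|01⟩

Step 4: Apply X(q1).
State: (1/2 + (1/2)i)|00⟩ + 1/√2|01⟩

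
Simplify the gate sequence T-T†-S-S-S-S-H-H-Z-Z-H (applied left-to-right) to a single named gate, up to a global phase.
H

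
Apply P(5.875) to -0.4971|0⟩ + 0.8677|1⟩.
-0.4971|0⟩ + (0.7964 - 0.3444i)|1⟩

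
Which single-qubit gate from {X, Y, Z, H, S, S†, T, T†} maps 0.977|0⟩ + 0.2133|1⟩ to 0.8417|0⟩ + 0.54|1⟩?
H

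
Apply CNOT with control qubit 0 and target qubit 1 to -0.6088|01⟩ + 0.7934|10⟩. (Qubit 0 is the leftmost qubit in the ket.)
-0.6088|01⟩ + 0.7934|11⟩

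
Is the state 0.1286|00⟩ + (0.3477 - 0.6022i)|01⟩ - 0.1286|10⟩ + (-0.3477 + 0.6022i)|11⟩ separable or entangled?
Separable

Writing the state as a|00⟩ + b|01⟩ + c|10⟩ + d|11⟩, it is a product state iff ad − bc = 0.
Here (a, b, c, d) = (0.1286, (0.3477 - 0.6022i), -0.1286, (-0.3477 + 0.6022i)): ad − bc = (0.1286)(-0.3477 + 0.6022i) − (0.3477 - 0.6022i)(-0.1286) = 0, so the state is separable.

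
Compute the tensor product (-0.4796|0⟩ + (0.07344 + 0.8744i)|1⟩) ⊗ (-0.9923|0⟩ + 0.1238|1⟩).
0.4759|00⟩ - 0.05937|01⟩ + (-0.07287 - 0.8677i)|10⟩ + (0.009092 + 0.1083i)|11⟩

amp(|b₁b₂…⟩) = product of the factor amplitudes for bits b₁, b₂, …; only kets whose every factor amplitude is nonzero survive.
|00⟩: (-0.4796)(-0.9923) = 0.4759
|01⟩: (-0.4796)(0.1238) = -0.05937
|10⟩: (0.07344 + 0.8744i)(-0.9923) = (-0.07287 - 0.8677i)
|11⟩: (0.07344 + 0.8744i)(0.1238) = (0.009092 + 0.1083i)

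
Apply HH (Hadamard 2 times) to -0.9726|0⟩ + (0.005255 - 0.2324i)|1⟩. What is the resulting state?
-0.9726|0⟩ + (0.005255 - 0.2324i)|1⟩

H² = I, so an even number of Hadamards cancels: H^2 = I and the state is unchanged.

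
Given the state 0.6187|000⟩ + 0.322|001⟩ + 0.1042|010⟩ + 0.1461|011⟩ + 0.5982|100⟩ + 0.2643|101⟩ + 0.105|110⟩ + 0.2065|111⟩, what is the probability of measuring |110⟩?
0.01103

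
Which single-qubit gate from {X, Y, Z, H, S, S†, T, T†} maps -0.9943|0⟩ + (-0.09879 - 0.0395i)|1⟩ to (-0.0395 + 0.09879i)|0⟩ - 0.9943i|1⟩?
Y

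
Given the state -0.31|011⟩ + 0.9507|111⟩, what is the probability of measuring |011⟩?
0.0961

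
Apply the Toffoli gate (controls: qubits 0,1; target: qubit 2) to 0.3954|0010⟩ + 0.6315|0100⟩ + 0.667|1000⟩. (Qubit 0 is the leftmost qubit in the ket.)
0.3954|0010⟩ + 0.6315|0100⟩ + 0.667|1000⟩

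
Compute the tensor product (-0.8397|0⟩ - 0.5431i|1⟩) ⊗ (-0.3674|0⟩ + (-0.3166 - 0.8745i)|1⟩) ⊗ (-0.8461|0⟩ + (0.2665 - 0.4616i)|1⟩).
-0.261|000⟩ + (0.08222 - 0.1424i)|001⟩ + (-0.2249 - 0.6213i)|010⟩ + (0.4098 + 0.07298i)|011⟩ - 0.1688i|100⟩ + (0.09211 + 0.05318i)|101⟩ + (0.4018 - 0.1455i)|110⟩ + (-0.0472 + 0.2651i)|111⟩

amp(|b₁b₂…⟩) = product of the factor amplitudes for bits b₁, b₂, …; only kets whose every factor amplitude is nonzero survive.
|000⟩: (-0.8397)(-0.3674)(-0.8461) = -0.261
|001⟩: (-0.8397)(-0.3674)(0.2665 - 0.4616i) = (0.08222 - 0.1424i)
|010⟩: (-0.8397)(-0.3166 - 0.8745i)(-0.8461) = (-0.2249 - 0.6213i)
|011⟩: (-0.8397)(-0.3166 - 0.8745i)(0.2665 - 0.4616i) = (0.4098 + 0.07298i)
|100⟩: (-0.5431i)(-0.3674)(-0.8461) = -0.1688i
|101⟩: (-0.5431i)(-0.3674)(0.2665 - 0.4616i) = (0.09211 + 0.05318i)
|110⟩: (-0.5431i)(-0.3166 - 0.8745i)(-0.8461) = (0.4018 - 0.1455i)
|111⟩: (-0.5431i)(-0.3166 - 0.8745i)(0.2665 - 0.4616i) = (-0.0472 + 0.2651i)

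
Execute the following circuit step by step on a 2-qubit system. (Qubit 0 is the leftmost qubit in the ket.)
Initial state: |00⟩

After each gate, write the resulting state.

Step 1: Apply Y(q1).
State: i|01⟩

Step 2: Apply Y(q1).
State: |00⟩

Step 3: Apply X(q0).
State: |10⟩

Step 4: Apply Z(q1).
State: |10⟩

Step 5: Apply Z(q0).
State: -|10⟩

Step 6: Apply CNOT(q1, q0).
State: -|10⟩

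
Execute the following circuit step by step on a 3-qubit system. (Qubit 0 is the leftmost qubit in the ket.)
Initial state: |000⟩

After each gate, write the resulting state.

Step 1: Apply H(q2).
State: 1/√2|000⟩ + 1/√2|001⟩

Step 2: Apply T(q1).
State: 1/√2|000⟩ + 1/√2|001⟩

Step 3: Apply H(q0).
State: 1/2|000⟩ + 1/2|001⟩ + 1/2|100⟩ + 1/2|101⟩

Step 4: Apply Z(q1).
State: 1/2|000⟩ + 1/2|001⟩ + 1/2|100⟩ + 1/2|101⟩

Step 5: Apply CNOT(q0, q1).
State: 1/2|000⟩ + 1/2|001⟩ + 1/2|110⟩ + 1/2|111⟩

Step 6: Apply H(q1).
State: 1/√8|000⟩ + 1/√8|001⟩ + 1/√8|010⟩ + 1/√8|011⟩ + 1/√8|100⟩ + 1/√8|101⟩ - 1/√8|110⟩ - 1/√8|111⟩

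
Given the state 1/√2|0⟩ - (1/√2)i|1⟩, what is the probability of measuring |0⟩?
1/2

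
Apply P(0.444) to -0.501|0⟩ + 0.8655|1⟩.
-0.501|0⟩ + (0.7816 + 0.3718i)|1⟩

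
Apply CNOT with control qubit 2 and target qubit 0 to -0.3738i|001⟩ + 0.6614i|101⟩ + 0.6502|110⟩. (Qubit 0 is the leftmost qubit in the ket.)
0.6614i|001⟩ - 0.3738i|101⟩ + 0.6502|110⟩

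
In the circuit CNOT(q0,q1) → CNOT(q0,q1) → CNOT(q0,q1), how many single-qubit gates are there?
0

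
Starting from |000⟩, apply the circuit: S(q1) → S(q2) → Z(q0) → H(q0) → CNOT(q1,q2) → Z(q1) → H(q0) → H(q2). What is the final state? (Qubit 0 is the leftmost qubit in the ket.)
1/√2|000⟩ + 1/√2|001⟩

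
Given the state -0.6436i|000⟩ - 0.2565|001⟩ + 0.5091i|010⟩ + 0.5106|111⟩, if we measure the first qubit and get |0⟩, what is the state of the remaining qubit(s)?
-0.7486i|00⟩ - 0.2983|01⟩ + 0.5921i|10⟩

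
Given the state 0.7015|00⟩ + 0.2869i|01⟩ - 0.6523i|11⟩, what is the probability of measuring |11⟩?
0.4255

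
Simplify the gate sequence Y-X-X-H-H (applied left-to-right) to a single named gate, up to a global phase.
Y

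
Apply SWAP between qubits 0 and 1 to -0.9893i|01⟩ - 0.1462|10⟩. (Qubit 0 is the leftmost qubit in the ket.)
-0.1462|01⟩ - 0.9893i|10⟩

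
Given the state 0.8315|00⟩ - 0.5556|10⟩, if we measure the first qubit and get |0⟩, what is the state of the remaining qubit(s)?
|0⟩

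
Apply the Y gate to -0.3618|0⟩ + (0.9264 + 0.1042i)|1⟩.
(0.1042 - 0.9264i)|0⟩ - 0.3618i|1⟩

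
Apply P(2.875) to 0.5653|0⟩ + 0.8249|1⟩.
0.5653|0⟩ + (-0.7958 + 0.2173i)|1⟩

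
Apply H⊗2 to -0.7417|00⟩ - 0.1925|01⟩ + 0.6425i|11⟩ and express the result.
(-0.4671 + 0.3213i)|00⟩ + (-0.2746 - 0.3213i)|01⟩ + (-0.4671 - 0.3213i)|10⟩ + (-0.2746 + 0.3213i)|11⟩

H⊗2 gives amp(|y⟩) = (1/2) Σ_x (−1)^(x·y) amp(|x⟩), where x·y is the number of positions in which both x and y have a 1.
|00⟩: (-0.7417 - 0.1925 + 0.6425i)/2 = (-0.4671 + 0.3213i)
|01⟩: (-0.7417 + 0.1925 - 0.6425i)/2 = (-0.2746 - 0.3213i)
|10⟩: (-0.7417 - 0.1925 - 0.6425i)/2 = (-0.4671 - 0.3213i)
|11⟩: (-0.7417 + 0.1925 + 0.6425i)/2 = (-0.2746 + 0.3213i)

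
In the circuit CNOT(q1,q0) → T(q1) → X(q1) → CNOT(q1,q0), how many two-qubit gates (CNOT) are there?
2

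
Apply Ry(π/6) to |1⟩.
-0.2588|0⟩ + 0.9659|1⟩

Ry(π/6) = [[cos(θ/2), −sin(θ/2)], [sin(θ/2), cos(θ/2)]]; θ = π/6, cos(θ/2) ≈ 0.965926, sin(θ/2) ≈ 0.258819.
With a = amp(|0⟩) = 0 and b = amp(|1⟩) = 1:
new amp(|0⟩) = (0.965926)·a + (-0.258819)·b = -0.2588
new amp(|1⟩) = (0.258819)·a + (0.965926)·b = 0.9659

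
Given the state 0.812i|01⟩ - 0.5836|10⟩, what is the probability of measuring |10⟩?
0.3406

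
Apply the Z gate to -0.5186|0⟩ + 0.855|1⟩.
-0.5186|0⟩ - 0.855|1⟩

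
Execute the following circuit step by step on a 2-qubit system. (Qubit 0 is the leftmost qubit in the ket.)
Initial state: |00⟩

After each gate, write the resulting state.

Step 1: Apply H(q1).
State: 1/√2|00⟩ + 1/√2|01⟩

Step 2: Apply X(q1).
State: 1/√2|00⟩ + 1/√2|01⟩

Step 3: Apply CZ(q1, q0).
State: 1/√2|00⟩ + 1/√2|01⟩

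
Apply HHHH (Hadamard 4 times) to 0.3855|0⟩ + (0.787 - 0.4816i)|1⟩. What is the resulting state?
0.3855|0⟩ + (0.787 - 0.4816i)|1⟩

H² = I, so an even number of Hadamards cancels: H^4 = I and the state is unchanged.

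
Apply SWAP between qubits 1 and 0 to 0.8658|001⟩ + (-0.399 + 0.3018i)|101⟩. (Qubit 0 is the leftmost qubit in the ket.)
0.8658|001⟩ + (-0.399 + 0.3018i)|011⟩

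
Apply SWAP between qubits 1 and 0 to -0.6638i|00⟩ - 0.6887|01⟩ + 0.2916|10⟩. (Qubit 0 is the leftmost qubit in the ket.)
-0.6638i|00⟩ + 0.2916|01⟩ - 0.6887|10⟩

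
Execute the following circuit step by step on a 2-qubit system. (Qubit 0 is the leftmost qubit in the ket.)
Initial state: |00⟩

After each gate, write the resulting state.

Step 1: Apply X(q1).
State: |01⟩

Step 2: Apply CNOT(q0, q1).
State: |01⟩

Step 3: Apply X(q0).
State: |11⟩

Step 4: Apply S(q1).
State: i|11⟩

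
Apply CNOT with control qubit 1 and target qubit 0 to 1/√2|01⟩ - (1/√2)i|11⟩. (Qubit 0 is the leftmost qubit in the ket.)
-(1/√2)i|01⟩ + 1/√2|11⟩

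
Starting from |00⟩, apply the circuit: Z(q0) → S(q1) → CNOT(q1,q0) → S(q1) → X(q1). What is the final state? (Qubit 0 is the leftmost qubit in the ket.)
|01⟩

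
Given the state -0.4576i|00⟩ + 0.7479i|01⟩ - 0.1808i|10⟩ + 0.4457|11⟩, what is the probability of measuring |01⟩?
0.5594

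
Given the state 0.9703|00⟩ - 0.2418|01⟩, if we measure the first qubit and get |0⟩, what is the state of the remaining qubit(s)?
0.9703|0⟩ - 0.2418|1⟩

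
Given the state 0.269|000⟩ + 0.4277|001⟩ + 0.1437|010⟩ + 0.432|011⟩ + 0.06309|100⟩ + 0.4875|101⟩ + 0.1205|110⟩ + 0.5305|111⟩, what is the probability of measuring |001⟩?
0.1829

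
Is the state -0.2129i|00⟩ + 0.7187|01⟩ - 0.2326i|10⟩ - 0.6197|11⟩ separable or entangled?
Entangled

Writing the state as a|00⟩ + b|01⟩ + c|10⟩ + d|11⟩, it is a product state iff ad − bc = 0.
Here (a, b, c, d) = (-0.2129i, 0.7187, -0.2326i, -0.6197): ad − bc = (-0.2129i)(-0.6197) − (0.7187)(-0.2326i) = 0.2991i ≠ 0, so the state is entangled.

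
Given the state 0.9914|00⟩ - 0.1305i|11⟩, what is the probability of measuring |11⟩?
0.01703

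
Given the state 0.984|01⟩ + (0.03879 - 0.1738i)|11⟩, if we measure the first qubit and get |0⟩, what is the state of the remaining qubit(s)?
|1⟩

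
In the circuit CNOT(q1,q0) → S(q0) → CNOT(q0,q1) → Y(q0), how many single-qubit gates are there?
2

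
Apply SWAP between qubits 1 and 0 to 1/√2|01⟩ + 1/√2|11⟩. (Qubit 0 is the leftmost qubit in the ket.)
1/√2|10⟩ + 1/√2|11⟩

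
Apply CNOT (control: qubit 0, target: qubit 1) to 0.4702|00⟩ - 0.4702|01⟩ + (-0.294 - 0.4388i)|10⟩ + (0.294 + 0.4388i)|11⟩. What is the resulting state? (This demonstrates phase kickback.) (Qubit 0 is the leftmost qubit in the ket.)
0.4702|00⟩ - 0.4702|01⟩ + (0.294 + 0.4388i)|10⟩ + (-0.294 - 0.4388i)|11⟩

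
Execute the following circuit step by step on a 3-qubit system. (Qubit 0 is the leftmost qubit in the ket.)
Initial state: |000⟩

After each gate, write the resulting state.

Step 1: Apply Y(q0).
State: i|100⟩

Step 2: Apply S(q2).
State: i|100⟩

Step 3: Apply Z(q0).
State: -i|100⟩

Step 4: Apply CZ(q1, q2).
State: -i|100⟩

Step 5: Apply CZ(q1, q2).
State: -i|100⟩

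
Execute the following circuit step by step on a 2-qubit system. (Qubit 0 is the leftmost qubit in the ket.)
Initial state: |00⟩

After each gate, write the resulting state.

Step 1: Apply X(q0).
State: |10⟩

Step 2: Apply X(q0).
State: |00⟩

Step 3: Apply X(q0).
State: |10⟩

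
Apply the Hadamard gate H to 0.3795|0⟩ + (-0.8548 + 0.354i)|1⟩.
(-0.3361 + 0.2503i)|0⟩ + (0.8728 - 0.2503i)|1⟩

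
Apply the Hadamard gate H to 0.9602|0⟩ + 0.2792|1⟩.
0.8764|0⟩ + 0.4815|1⟩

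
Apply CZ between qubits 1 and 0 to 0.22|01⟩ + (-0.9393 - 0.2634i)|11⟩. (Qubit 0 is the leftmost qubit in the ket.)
0.22|01⟩ + (0.9393 + 0.2634i)|11⟩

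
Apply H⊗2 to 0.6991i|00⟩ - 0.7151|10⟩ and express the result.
(-0.3576 + 0.3496i)|00⟩ + (-0.3576 + 0.3496i)|01⟩ + (0.3576 + 0.3496i)|10⟩ + (0.3576 + 0.3496i)|11⟩

H⊗2 gives amp(|y⟩) = (1/2) Σ_x (−1)^(x·y) amp(|x⟩), where x·y is the number of positions in which both x and y have a 1.
|00⟩: (0.6991i - 0.7151)/2 = (-0.3576 + 0.3496i)
|01⟩: (0.6991i - 0.7151)/2 = (-0.3576 + 0.3496i)
|10⟩: (0.6991i + 0.7151)/2 = (0.3576 + 0.3496i)
|11⟩: (0.6991i + 0.7151)/2 = (0.3576 + 0.3496i)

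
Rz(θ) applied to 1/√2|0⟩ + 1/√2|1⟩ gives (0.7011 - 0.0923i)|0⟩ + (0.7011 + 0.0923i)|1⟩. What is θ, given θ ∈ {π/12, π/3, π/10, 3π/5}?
π/12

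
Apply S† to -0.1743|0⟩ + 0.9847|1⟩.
-0.1743|0⟩ - 0.9847i|1⟩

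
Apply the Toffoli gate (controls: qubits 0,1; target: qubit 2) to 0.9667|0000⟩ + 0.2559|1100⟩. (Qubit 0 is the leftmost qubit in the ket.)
0.9667|0000⟩ + 0.2559|1110⟩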